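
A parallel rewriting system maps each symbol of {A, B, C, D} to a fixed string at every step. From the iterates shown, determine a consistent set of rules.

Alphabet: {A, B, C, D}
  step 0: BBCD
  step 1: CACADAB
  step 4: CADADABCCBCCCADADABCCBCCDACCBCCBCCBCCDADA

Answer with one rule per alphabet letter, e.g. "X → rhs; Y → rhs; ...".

A->CC, B->CA, C->DA, D->B

  step 0 ⇒ step 1: BBCD ⇒ CA·CA·DA·B
    B ↦ CA
    C ↦ DA
    D ↦ B
    A ↦ CC  (constrained at step 1)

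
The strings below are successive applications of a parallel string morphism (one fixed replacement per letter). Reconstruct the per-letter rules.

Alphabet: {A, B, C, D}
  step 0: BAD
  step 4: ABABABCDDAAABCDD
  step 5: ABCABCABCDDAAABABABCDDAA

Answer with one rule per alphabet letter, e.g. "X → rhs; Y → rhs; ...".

  step 4 ⇒ step 5: ABABABCDDAAABCDD ⇒ AB·C·AB·C·AB·C·DD·A·A·AB·AB·AB·C·DD·A·A
    A ↦ AB
    B ↦ C
    C ↦ DD
    D ↦ A

A->AB, B->C, C->DD, D->A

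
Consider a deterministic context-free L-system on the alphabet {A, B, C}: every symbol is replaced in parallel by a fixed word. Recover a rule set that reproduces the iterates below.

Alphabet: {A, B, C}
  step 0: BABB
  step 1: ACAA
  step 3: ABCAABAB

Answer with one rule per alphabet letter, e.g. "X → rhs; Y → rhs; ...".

A->C, B->A, C->AB

  step 0 ⇒ step 1: BABB ⇒ A·C·A·A
    A ↦ C
    B ↦ A
    C ↦ AB  (constrained at step 1)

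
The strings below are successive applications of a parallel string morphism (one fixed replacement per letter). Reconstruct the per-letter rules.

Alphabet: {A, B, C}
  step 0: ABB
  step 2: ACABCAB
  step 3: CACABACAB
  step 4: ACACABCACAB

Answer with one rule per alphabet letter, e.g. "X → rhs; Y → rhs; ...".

A->C, B->AB, C->A

  step 3 ⇒ step 4: CACABACAB ⇒ A·C·A·C·AB·C·A·C·AB
    A ↦ C
    B ↦ AB
    C ↦ A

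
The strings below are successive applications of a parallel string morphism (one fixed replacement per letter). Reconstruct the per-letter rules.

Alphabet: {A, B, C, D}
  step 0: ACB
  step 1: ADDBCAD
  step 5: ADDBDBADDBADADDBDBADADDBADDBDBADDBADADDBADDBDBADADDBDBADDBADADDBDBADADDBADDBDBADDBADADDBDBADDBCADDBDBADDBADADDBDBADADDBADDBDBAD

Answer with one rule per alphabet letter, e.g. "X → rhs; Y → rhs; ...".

A->AD, B->AD, C->DBC, D->DB

  step 0 ⇒ step 1: ACB ⇒ AD·DBC·AD
    A ↦ AD
    B ↦ AD
    C ↦ DBC
    D ↦ DB  (constrained at step 1)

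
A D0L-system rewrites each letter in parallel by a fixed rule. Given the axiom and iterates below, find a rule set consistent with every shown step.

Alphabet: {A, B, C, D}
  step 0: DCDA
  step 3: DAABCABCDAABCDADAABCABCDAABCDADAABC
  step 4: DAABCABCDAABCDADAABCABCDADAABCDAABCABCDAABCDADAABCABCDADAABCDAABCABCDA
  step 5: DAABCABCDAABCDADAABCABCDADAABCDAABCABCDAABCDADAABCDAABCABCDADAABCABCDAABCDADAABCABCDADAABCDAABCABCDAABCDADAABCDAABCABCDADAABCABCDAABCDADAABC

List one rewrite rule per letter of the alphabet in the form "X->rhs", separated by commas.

A->ABC, B->D, C->A, D->DA

  step 4 ⇒ step 5: DAABCABCDAABCDADAABCABCDADAABCDAABCABCDAABCDADAABCABCDADAABCDAABCABCDA ⇒ DA·ABC·ABC·D·A·ABC·D·A·DA·ABC·ABC·D·A·DA·ABC·DA·ABC·ABC·D·A·ABC·D·A·DA·ABC·DA·ABC·ABC·D·A·DA·ABC·ABC·D·A·ABC·D·A·DA·ABC·ABC·D·A·DA·ABC·DA·ABC·ABC·D·A·ABC·D·A·DA·ABC·DA·ABC·ABC·D·A·DA·ABC·ABC·D·A·ABC·D·A·DA·ABC
    A ↦ ABC
    B ↦ D
    C ↦ A
    D ↦ DA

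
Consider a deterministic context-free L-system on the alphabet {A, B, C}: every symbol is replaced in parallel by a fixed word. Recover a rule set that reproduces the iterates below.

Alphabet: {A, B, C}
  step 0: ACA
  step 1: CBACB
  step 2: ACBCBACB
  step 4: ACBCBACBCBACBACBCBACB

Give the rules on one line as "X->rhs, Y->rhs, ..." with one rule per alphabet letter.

A->CB, B->CB, C->A

  step 1 ⇒ step 2: CBACB ⇒ A·CB·CB·A·CB
    A ↦ CB
    B ↦ CB
    C ↦ A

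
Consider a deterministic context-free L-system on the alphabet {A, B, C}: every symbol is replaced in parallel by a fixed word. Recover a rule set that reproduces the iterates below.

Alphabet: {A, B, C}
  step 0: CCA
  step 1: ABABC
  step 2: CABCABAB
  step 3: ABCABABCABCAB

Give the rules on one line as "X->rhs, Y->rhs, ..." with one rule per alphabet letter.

A->C, B->AB, C->AB

  step 2 ⇒ step 3: CABCABAB ⇒ AB·C·AB·AB·C·AB·C·AB
    A ↦ C
    B ↦ AB
    C ↦ AB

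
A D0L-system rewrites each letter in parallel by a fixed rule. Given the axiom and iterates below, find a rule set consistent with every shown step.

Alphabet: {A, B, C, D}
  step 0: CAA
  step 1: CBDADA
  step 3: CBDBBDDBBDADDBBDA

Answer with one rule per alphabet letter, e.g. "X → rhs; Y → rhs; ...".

A->DA, B->D, C->CB, D->BB

  step 0 ⇒ step 1: CAA ⇒ CB·DA·DA
    A ↦ DA
    C ↦ CB
    B ↦ D  (constrained at step 1)
    D ↦ BB  (constrained at step 1)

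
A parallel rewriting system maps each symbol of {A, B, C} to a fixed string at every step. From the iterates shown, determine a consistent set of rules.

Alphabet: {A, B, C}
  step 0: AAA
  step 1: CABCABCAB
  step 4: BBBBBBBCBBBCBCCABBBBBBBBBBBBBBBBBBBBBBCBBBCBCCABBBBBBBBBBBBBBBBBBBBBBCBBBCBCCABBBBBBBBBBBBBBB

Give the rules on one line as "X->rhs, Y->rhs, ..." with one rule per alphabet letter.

  step 0 ⇒ step 1: AAA ⇒ CAB·CAB·CAB
    A ↦ CAB
    B ↦ BB  (constrained at step 1)
    C ↦ BC  (constrained at step 1)

A->CAB, B->BB, C->BC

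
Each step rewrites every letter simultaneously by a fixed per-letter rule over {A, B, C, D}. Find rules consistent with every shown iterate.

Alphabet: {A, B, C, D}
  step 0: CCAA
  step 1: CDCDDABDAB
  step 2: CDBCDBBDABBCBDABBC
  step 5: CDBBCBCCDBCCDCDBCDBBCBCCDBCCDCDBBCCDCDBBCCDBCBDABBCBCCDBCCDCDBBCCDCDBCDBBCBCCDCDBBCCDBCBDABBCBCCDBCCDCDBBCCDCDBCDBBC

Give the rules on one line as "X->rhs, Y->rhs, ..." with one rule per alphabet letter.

  step 1 ⇒ step 2: CDCDDABDAB ⇒ CD·B·CD·B·B·DAB·BC·B·DAB·BC
    A ↦ DAB
    B ↦ BC
    C ↦ CD
    D ↦ B

A->DAB, B->BC, C->CD, D->B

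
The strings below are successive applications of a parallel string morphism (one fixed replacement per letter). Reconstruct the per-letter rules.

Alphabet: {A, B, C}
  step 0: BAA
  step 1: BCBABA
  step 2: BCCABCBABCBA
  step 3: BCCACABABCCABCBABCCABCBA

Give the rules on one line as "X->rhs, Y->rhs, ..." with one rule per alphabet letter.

A->BA, B->BC, C->CA

  step 2 ⇒ step 3: BCCABCBABCBA ⇒ BC·CA·CA·BA·BC·CA·BC·BA·BC·CA·BC·BA
    A ↦ BA
    B ↦ BC
    C ↦ CA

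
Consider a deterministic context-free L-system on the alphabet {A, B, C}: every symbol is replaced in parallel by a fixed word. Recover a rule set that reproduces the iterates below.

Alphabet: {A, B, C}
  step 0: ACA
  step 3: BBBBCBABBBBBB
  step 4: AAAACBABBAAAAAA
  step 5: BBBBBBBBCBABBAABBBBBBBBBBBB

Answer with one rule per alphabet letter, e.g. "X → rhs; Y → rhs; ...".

A->BB, B->A, C->CB

  step 4 ⇒ step 5: AAAACBABBAAAAAA ⇒ BB·BB·BB·BB·CB·A·BB·A·A·BB·BB·BB·BB·BB·BB
    A ↦ BB
    B ↦ A
    C ↦ CB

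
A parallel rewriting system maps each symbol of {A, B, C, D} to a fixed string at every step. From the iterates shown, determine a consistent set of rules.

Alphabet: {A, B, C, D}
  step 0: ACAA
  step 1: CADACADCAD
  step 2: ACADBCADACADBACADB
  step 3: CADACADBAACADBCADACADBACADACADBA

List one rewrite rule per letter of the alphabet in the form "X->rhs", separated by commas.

A->CAD, B->A, C->A, D->B

  step 2 ⇒ step 3: ACADBCADACADBACADB ⇒ CAD·A·CAD·B·A·A·CAD·B·CAD·A·CAD·B·A·CAD·A·CAD·B·A
    A ↦ CAD
    B ↦ A
    C ↦ A
    D ↦ B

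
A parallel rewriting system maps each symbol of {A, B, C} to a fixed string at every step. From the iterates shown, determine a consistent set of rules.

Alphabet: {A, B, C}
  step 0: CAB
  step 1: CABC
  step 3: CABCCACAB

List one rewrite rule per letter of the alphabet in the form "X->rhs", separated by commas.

  step 0 ⇒ step 1: CAB ⇒ CA·B·C
    A ↦ B
    B ↦ C
    C ↦ CA

A->B, B->C, C->CA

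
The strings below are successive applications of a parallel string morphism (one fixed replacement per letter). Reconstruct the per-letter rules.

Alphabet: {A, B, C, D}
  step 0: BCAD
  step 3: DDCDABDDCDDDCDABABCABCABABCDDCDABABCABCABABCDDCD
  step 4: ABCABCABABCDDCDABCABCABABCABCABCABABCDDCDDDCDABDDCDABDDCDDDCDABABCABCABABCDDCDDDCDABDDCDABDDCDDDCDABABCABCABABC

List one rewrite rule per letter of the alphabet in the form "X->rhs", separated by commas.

  step 3 ⇒ step 4: DDCDABDDCDDDCDABABCABCABABCDDCDABABCABCABABCDDCD ⇒ ABC·ABC·AB·ABC·D·DCD·ABC·ABC·AB·ABC·ABC·ABC·AB·ABC·D·DCD·D·DCD·AB·D·DCD·AB·D·DCD·D·DCD·AB·ABC·ABC·AB·ABC·D·DCD·D·DCD·AB·D·DCD·AB·D·DCD·D·DCD·AB·ABC·ABC·AB·ABC
    A ↦ D
    B ↦ DCD
    C ↦ AB
    D ↦ ABC

A->D, B->DCD, C->AB, D->ABC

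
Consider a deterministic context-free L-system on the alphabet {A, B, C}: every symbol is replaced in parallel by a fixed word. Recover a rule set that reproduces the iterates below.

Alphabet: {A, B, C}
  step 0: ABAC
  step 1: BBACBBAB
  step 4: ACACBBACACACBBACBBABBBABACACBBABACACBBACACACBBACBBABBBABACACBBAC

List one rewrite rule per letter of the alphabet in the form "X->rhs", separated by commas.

  step 0 ⇒ step 1: ABAC ⇒ BB·AC·BB·AB
    A ↦ BB
    B ↦ AC
    C ↦ AB

A->BB, B->AC, C->AB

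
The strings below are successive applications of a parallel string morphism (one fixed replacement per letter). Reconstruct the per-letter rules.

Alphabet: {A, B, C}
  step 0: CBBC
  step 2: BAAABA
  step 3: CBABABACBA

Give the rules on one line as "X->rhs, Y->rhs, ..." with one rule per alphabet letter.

  step 2 ⇒ step 3: BAAABA ⇒ C·BA·BA·BA·C·BA
    A ↦ BA
    B ↦ C
    C ↦ A  (constrained at step 0)

A->BA, B->C, C->A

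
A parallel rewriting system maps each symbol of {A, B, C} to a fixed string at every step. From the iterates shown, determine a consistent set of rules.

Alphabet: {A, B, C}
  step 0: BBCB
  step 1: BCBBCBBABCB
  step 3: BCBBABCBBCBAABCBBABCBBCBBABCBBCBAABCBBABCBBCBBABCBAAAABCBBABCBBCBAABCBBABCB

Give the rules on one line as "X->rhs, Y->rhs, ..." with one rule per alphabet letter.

A->AA, B->BCB, C->BA

  step 0 ⇒ step 1: BBCB ⇒ BCB·BCB·BA·BCB
    B ↦ BCB
    C ↦ BA
    A ↦ AA  (constrained at step 1)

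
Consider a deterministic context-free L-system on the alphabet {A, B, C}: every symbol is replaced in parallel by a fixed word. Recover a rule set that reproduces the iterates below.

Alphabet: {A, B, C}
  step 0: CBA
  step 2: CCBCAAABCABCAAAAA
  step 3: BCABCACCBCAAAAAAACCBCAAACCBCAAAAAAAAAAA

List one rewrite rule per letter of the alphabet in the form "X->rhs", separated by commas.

A->AA, B->CC, C->BCA

  step 2 ⇒ step 3: CCBCAAABCABCAAAAA ⇒ BCA·BCA·CC·BCA·AA·AA·AA·CC·BCA·AA·CC·BCA·AA·AA·AA·AA·AA
    A ↦ AA
    B ↦ CC
    C ↦ BCA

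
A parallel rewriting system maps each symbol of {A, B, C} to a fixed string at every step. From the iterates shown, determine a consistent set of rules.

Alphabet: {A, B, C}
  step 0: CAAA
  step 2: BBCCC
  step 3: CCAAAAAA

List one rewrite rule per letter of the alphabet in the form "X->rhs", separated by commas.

  step 2 ⇒ step 3: BBCCC ⇒ C·C·AA·AA·AA
    B ↦ C
    C ↦ AA
    A ↦ B  (constrained at step 0)

A->B, B->C, C->AA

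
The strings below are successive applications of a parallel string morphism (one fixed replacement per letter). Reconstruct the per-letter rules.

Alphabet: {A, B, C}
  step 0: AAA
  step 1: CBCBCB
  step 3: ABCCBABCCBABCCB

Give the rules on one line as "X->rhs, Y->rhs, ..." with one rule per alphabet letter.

  step 0 ⇒ step 1: AAA ⇒ CB·CB·CB
    A ↦ CB
    B ↦ A  (constrained at step 1)
    C ↦ BC  (constrained at step 1)

A->CB, B->A, C->BC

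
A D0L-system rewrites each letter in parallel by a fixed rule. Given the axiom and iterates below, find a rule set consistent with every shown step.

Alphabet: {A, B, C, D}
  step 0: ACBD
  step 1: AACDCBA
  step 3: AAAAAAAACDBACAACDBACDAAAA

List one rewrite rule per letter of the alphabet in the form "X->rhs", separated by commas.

  step 0 ⇒ step 1: ACBD ⇒ AA·CD·C·BA
    A ↦ AA
    B ↦ C
    C ↦ CD
    D ↦ BA

A->AA, B->C, C->CD, D->BA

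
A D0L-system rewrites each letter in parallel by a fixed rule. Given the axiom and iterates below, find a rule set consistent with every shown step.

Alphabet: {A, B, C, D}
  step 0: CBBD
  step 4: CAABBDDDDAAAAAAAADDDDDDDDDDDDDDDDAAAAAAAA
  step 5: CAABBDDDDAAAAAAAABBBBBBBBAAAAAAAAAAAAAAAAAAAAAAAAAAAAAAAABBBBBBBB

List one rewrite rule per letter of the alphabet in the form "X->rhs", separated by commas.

  step 4 ⇒ step 5: CAABBDDDDAAAAAAAADDDDDDDDDDDDDDDDAAAAAAAA ⇒ CAA·B·B·DD·DD·AA·AA·AA·AA·B·B·B·B·B·B·B·B·AA·AA·AA·AA·AA·AA·AA·AA·AA·AA·AA·AA·AA·AA·AA·AA·B·B·B·B·B·B·B·B
    A ↦ B
    B ↦ DD
    C ↦ CAA
    D ↦ AA

A->B, B->DD, C->CAA, D->AA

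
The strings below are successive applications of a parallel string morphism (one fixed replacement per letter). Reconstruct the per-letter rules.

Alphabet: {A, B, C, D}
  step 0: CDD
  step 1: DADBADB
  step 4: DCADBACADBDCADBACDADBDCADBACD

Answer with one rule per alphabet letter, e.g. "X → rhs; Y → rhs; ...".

  step 0 ⇒ step 1: CDD ⇒ D·ADB·ADB
    C ↦ D
    D ↦ ADB
    A ↦ C  (constrained at step 1)
    B ↦ A  (constrained at step 1)

A->C, B->A, C->D, D->ADB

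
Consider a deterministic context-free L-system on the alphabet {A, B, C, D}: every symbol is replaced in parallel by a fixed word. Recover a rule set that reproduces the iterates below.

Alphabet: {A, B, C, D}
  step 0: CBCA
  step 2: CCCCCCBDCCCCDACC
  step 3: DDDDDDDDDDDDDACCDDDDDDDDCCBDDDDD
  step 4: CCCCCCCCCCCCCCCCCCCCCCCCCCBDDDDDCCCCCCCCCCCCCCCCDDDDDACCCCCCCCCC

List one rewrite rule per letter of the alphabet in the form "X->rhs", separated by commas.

  step 3 ⇒ step 4: DDDDDDDDDDDDDACCDDDDDDDDCCBDDDDD ⇒ CC·CC·CC·CC·CC·CC·CC·CC·CC·CC·CC·CC·CC·BD·DD·DD·CC·CC·CC·CC·CC·CC·CC·CC·DD·DD·DA·CC·CC·CC·CC·CC
    A ↦ BD
    B ↦ DA
    C ↦ DD
    D ↦ CC

A->BD, B->DA, C->DD, D->CC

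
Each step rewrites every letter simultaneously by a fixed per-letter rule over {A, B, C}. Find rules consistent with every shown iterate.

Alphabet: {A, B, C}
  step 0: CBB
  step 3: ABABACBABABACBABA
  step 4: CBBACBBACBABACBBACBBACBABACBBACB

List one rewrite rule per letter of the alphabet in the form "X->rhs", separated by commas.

A->CB, B->BA, C->A

  step 3 ⇒ step 4: ABABACBABABACBABA ⇒ CB·BA·CB·BA·CB·A·BA·CB·BA·CB·BA·CB·A·BA·CB·BA·CB
    A ↦ CB
    B ↦ BA
    C ↦ A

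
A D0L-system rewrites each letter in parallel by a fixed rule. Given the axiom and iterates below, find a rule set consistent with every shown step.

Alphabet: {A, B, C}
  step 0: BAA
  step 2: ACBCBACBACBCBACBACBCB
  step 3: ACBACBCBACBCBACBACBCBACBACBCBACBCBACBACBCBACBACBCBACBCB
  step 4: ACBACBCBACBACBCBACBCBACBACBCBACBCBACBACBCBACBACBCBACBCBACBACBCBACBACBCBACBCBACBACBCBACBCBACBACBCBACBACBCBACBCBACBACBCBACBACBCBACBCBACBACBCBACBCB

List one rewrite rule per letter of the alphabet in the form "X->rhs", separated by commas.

  step 3 ⇒ step 4: ACBACBCBACBCBACBACBCBACBACBCBACBCBACBACBCBACBACBCBACBCB ⇒ ACB·ACB·CB·ACB·ACB·CB·ACB·CB·ACB·ACB·CB·ACB·CB·ACB·ACB·CB·ACB·ACB·CB·ACB·CB·ACB·ACB·CB·ACB·ACB·CB·ACB·CB·ACB·ACB·CB·ACB·CB·ACB·ACB·CB·ACB·ACB·CB·ACB·CB·ACB·ACB·CB·ACB·ACB·CB·ACB·CB·ACB·ACB·CB·ACB·CB
    A ↦ ACB
    B ↦ CB
    C ↦ ACB

A->ACB, B->CB, C->ACB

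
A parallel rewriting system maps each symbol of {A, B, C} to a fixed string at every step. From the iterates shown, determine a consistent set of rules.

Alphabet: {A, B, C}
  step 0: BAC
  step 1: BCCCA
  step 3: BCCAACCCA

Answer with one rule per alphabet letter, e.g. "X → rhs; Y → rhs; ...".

  step 0 ⇒ step 1: BAC ⇒ BCC·C·A
    A ↦ C
    B ↦ BCC
    C ↦ A

A->C, B->BCC, C->A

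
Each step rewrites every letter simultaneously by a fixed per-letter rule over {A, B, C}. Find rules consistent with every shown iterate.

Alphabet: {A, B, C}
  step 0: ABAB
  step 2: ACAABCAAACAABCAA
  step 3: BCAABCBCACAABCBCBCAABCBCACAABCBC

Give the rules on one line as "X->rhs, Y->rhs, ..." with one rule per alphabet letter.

  step 2 ⇒ step 3: ACAABCAAACAABCAA ⇒ BC·AA·BC·BC·AC·AA·BC·BC·BC·AA·BC·BC·AC·AA·BC·BC
    A ↦ BC
    B ↦ AC
    C ↦ AA

A->BC, B->AC, C->AA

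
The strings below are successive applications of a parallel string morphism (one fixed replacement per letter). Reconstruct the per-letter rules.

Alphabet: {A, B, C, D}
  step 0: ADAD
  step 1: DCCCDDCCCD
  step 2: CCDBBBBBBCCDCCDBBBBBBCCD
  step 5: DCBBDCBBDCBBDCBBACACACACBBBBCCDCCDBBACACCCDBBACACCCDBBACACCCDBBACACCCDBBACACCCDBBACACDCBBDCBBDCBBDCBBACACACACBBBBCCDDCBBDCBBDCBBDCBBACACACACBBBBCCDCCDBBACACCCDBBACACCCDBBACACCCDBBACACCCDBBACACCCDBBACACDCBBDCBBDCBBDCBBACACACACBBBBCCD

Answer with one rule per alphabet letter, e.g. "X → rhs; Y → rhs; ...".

A->DC, B->AC, C->BB, D->CCD

  step 1 ⇒ step 2: DCCCDDCCCD ⇒ CCD·BB·BB·BB·CCD·CCD·BB·BB·BB·CCD
    C ↦ BB
    D ↦ CCD
  step 0 ⇒ step 1: ADAD ⇒ DC·CCD·DC·CCD
    A ↦ DC
    B ↦ AC  (constrained at step 2)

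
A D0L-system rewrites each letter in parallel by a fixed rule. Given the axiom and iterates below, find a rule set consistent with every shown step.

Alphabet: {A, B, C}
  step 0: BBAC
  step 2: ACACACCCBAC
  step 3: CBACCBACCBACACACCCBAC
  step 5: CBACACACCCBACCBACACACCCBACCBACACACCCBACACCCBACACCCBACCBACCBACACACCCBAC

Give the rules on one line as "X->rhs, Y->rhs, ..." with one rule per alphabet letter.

A->CB, B->C, C->AC

  step 2 ⇒ step 3: ACACACCCBAC ⇒ CB·AC·CB·AC·CB·AC·AC·AC·C·CB·AC
    A ↦ CB
    B ↦ C
    C ↦ AC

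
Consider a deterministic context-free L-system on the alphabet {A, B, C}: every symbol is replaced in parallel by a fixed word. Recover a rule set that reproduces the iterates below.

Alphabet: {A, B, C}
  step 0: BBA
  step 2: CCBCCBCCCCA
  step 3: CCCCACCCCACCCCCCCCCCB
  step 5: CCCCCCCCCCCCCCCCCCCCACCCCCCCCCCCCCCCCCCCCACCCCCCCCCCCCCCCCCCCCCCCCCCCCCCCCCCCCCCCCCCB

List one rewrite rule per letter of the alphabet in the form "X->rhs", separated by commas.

A->CCB, B->A, C->CC

  step 2 ⇒ step 3: CCBCCBCCCCA ⇒ CC·CC·A·CC·CC·A·CC·CC·CC·CC·CCB
    A ↦ CCB
    B ↦ A
    C ↦ CC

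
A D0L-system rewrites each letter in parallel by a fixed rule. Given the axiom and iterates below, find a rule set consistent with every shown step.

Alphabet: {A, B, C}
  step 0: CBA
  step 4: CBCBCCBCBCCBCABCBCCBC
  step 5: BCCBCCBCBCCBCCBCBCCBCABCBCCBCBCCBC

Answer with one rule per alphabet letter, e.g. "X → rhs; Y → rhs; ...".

A->AB, B->C, C->BC

  step 4 ⇒ step 5: CBCBCCBCBCCBCABCBCCBC ⇒ BC·C·BC·C·BC·BC·C·BC·C·BC·BC·C·BC·AB·C·BC·C·BC·BC·C·BC
    A ↦ AB
    B ↦ C
    C ↦ BC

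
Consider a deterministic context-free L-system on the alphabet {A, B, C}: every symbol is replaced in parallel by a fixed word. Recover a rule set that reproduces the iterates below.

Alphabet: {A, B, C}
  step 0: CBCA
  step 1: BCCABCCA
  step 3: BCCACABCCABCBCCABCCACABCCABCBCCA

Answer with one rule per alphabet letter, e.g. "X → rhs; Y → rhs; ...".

A->CA, B->CA, C->BC

  step 0 ⇒ step 1: CBCA ⇒ BC·CA·BC·CA
    A ↦ CA
    B ↦ CA
    C ↦ BC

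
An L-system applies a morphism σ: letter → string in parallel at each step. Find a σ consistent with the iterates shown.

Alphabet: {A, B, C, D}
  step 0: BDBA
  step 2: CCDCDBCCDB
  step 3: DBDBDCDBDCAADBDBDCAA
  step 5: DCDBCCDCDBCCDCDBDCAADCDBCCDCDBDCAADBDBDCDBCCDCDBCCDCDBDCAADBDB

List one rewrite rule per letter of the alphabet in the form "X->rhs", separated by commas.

  step 2 ⇒ step 3: CCDCDBCCDB ⇒ DB·DB·DC·DB·DC·AA·DB·DB·DC·AA
    B ↦ AA
    C ↦ DB
    D ↦ DC
    A ↦ C  (constrained at step 0)

A->C, B->AA, C->DB, D->DC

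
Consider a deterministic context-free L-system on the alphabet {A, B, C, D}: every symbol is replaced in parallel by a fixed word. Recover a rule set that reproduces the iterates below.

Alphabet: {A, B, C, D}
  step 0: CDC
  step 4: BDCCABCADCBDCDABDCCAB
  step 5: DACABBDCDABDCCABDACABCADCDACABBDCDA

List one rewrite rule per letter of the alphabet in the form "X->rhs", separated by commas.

A->DC, B->DA, C->B, D->CA

  step 4 ⇒ step 5: BDCCABCADCBDCDABDCCAB ⇒ DA·CA·B·B·DC·DA·B·DC·CA·B·DA·CA·B·CA·DC·DA·CA·B·B·DC·DA
    A ↦ DC
    B ↦ DA
    C ↦ B
    D ↦ CA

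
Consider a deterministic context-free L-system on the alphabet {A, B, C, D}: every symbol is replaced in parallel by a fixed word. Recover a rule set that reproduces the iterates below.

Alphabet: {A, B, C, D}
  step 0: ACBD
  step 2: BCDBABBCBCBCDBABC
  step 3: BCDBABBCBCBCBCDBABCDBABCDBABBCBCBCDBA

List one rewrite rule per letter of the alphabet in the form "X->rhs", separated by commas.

A->BC, B->BC, C->DBA, D->B

  step 2 ⇒ step 3: BCDBABBCBCBCDBABC ⇒ BC·DBA·B·BC·BC·BC·BC·DBA·BC·DBA·BC·DBA·B·BC·BC·BC·DBA
    A ↦ BC
    B ↦ BC
    C ↦ DBA
    D ↦ B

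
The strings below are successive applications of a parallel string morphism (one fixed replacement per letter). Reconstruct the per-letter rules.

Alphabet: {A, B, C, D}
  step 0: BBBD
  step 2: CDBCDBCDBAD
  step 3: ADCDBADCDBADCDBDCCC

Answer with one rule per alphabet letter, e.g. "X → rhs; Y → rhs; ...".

A->DCC, B->DB, C->AD, D->C

  step 2 ⇒ step 3: CDBCDBCDBAD ⇒ AD·C·DB·AD·C·DB·AD·C·DB·DCC·C
    A ↦ DCC
    B ↦ DB
    C ↦ AD
    D ↦ C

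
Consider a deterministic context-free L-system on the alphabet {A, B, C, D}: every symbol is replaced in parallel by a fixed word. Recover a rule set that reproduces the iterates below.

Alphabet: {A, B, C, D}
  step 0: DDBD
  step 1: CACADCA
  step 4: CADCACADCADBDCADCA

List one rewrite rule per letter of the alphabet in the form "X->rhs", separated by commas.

A->B, B->D, C->BA, D->CA

  step 0 ⇒ step 1: DDBD ⇒ CA·CA·D·CA
    B ↦ D
    D ↦ CA
    A ↦ B  (constrained at step 1)
    C ↦ BA  (constrained at step 1)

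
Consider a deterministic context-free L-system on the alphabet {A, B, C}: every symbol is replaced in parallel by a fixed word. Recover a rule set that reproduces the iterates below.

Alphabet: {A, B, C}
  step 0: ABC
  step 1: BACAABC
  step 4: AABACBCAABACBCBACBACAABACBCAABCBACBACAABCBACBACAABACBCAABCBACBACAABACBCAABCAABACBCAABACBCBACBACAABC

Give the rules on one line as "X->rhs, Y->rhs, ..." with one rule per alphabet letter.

A->BAC, B->AA, C->BC

  step 0 ⇒ step 1: ABC ⇒ BAC·AA·BC
    A ↦ BAC
    B ↦ AA
    C ↦ BC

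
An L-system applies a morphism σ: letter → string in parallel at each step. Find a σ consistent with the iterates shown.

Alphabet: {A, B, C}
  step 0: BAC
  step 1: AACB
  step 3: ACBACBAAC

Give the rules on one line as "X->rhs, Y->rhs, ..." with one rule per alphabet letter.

A->AC, B->A, C->B

  step 0 ⇒ step 1: BAC ⇒ A·AC·B
    A ↦ AC
    B ↦ A
    C ↦ B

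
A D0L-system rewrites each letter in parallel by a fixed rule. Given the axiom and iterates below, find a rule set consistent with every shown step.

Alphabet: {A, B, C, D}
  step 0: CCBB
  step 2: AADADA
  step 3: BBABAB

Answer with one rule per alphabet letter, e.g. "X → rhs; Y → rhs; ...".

  step 2 ⇒ step 3: AADADA ⇒ B·B·A·B·A·B
    A ↦ B
    D ↦ A
    B ↦ CD  (constrained at step 0)
    C ↦ D  (constrained at step 0)

A->B, B->CD, C->D, D->A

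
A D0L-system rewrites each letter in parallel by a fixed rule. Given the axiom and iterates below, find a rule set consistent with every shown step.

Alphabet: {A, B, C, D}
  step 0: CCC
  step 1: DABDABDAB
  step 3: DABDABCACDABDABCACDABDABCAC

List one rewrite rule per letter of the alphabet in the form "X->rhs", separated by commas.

  step 0 ⇒ step 1: CCC ⇒ DAB·DAB·DAB
    C ↦ DAB
    A ↦ CA  (constrained at step 1)
    B ↦ D  (constrained at step 1)
    D ↦ C  (constrained at step 1)

A->CA, B->D, C->DAB, D->C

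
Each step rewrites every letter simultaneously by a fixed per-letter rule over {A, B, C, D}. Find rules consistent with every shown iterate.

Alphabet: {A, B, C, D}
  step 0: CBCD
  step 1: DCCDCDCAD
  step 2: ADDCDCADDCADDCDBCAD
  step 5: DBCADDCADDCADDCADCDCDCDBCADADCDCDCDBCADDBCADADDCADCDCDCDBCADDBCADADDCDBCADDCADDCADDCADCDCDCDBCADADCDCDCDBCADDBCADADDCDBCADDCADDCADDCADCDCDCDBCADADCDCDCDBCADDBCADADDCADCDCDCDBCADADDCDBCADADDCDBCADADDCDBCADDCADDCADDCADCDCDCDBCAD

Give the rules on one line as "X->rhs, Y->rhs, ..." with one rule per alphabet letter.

  step 1 ⇒ step 2: DCCDCDCAD ⇒ AD·DC·DC·AD·DC·AD·DC·DBC·AD
    A ↦ DBC
    C ↦ DC
    D ↦ AD
  step 0 ⇒ step 1: CBCD ⇒ DC·CDC·DC·AD
    B ↦ CDC

A->DBC, B->CDC, C->DC, D->AD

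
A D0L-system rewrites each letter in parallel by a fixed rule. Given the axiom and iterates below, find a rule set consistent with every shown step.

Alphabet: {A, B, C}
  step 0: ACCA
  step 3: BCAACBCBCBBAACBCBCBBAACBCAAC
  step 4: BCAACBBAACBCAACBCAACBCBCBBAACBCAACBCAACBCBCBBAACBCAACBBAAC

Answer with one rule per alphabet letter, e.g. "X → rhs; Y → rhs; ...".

  step 3 ⇒ step 4: BCAACBCBCBBAACBCBCBBAACBCAAC ⇒ BC·AAC·B·B·AAC·BC·AAC·BC·AAC·BC·BC·B·B·AAC·BC·AAC·BC·AAC·BC·BC·B·B·AAC·BC·AAC·B·B·AAC
    A ↦ B
    B ↦ BC
    C ↦ AAC

A->B, B->BC, C->AAC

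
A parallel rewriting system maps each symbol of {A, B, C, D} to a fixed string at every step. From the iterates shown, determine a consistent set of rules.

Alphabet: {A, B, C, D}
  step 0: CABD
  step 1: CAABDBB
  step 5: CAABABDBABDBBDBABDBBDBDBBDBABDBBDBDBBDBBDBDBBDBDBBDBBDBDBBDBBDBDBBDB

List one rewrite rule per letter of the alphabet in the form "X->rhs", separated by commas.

A->AB, B->DB, C->CA, D->B

  step 0 ⇒ step 1: CABD ⇒ CA·AB·DB·B
    A ↦ AB
    B ↦ DB
    C ↦ CA
    D ↦ B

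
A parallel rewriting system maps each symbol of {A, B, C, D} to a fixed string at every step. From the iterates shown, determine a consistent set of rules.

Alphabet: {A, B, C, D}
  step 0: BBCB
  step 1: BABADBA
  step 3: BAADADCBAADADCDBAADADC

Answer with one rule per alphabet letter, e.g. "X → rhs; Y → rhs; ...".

A->AD, B->BA, C->D, D->C

  step 0 ⇒ step 1: BBCB ⇒ BA·BA·D·BA
    B ↦ BA
    C ↦ D
    A ↦ AD  (constrained at step 1)
    D ↦ C  (constrained at step 1)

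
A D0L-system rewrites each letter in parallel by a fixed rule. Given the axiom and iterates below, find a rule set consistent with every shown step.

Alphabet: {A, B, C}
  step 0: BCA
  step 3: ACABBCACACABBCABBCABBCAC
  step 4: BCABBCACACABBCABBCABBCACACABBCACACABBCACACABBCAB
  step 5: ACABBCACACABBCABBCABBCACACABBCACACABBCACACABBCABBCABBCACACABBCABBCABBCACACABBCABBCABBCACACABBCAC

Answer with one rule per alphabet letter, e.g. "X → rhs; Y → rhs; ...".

A->BC, B->AC, C->AB

  step 4 ⇒ step 5: BCABBCACACABBCABBCABBCACACABBCACACABBCACACABBCAB ⇒ AC·AB·BC·AC·AC·AB·BC·AB·BC·AB·BC·AC·AC·AB·BC·AC·AC·AB·BC·AC·AC·AB·BC·AB·BC·AB·BC·AC·AC·AB·BC·AB·BC·AB·BC·AC·AC·AB·BC·AB·BC·AB·BC·AC·AC·AB·BC·AC
    A ↦ BC
    B ↦ AC
    C ↦ AB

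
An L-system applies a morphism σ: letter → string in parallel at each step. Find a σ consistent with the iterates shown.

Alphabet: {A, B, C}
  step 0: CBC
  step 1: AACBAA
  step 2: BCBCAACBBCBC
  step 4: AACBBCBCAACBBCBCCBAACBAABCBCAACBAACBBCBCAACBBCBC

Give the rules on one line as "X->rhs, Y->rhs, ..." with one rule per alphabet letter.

  step 1 ⇒ step 2: AACBAA ⇒ BC·BC·AA·CB·BC·BC
    A ↦ BC
    B ↦ CB
    C ↦ AA

A->BC, B->CB, C->AA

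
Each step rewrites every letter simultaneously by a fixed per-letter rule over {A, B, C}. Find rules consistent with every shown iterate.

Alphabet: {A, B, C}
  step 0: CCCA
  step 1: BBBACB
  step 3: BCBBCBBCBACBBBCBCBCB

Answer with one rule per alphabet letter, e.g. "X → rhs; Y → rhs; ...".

A->ACB, B->BC, C->B

  step 0 ⇒ step 1: CCCA ⇒ B·B·B·ACB
    A ↦ ACB
    C ↦ B
    B ↦ BC  (constrained at step 1)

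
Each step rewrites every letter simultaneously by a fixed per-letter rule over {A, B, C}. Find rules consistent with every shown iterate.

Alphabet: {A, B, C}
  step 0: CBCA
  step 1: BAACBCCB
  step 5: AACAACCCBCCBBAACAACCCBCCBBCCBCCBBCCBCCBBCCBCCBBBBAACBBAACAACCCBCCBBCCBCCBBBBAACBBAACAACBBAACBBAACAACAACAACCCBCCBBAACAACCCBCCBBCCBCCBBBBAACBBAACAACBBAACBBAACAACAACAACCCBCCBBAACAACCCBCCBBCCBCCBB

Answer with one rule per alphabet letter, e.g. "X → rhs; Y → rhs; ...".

A->CCB, B->AAC, C->B

  step 0 ⇒ step 1: CBCA ⇒ B·AAC·B·CCB
    A ↦ CCB
    B ↦ AAC
    C ↦ B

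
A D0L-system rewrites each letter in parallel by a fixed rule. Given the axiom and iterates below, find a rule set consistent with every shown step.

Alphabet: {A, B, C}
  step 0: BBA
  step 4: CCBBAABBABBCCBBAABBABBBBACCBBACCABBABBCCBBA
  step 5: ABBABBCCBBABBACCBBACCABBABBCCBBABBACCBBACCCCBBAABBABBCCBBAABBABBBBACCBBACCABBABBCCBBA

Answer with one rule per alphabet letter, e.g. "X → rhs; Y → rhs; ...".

A->BBA, B->C, C->ABB

  step 4 ⇒ step 5: CCBBAABBABBCCBBAABBABBBBACCBBACCABBABBCCBBA ⇒ ABB·ABB·C·C·BBA·BBA·C·C·BBA·C·C·ABB·ABB·C·C·BBA·BBA·C·C·BBA·C·C·C·C·BBA·ABB·ABB·C·C·BBA·ABB·ABB·BBA·C·C·BBA·C·C·ABB·ABB·C·C·BBA
    A ↦ BBA
    B ↦ C
    C ↦ ABB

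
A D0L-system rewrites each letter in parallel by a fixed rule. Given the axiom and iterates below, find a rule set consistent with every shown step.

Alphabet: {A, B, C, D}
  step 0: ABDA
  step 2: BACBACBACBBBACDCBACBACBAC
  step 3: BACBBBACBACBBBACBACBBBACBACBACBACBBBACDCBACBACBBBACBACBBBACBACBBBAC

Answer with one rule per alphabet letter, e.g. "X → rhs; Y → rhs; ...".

A->BB, B->BAC, C->BAC, D->DC

  step 2 ⇒ step 3: BACBACBACBBBACDCBACBACBAC ⇒ BAC·BB·BAC·BAC·BB·BAC·BAC·BB·BAC·BAC·BAC·BAC·BB·BAC·DC·BAC·BAC·BB·BAC·BAC·BB·BAC·BAC·BB·BAC
    A ↦ BB
    B ↦ BAC
    C ↦ BAC
    D ↦ DC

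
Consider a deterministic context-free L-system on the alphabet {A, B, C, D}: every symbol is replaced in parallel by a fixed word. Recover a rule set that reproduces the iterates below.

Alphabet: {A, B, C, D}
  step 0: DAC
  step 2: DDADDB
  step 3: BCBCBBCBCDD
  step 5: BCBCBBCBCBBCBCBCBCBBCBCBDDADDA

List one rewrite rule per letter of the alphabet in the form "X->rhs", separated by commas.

A->B, B->DD, C->A, D->BC

  step 2 ⇒ step 3: DDADDB ⇒ BC·BC·B·BC·BC·DD
    A ↦ B
    B ↦ DD
    D ↦ BC
    C ↦ A  (constrained at step 0)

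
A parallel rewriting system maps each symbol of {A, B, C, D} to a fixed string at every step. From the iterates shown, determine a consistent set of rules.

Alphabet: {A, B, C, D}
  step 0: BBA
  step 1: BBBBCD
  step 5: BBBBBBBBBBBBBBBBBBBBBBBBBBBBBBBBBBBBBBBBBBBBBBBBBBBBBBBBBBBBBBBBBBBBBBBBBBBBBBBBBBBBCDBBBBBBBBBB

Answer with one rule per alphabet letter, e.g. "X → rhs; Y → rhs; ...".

A->CD, B->BB, C->BB, D->AC

  step 0 ⇒ step 1: BBA ⇒ BB·BB·CD
    A ↦ CD
    B ↦ BB
    C ↦ BB  (constrained at step 1)
    D ↦ AC  (constrained at step 1)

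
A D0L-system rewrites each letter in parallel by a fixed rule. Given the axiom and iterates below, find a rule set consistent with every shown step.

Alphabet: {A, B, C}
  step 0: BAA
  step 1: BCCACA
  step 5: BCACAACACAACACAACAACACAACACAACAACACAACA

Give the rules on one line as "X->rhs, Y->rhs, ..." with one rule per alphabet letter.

A->CA, B->BC, C->A

  step 0 ⇒ step 1: BAA ⇒ BC·CA·CA
    A ↦ CA
    B ↦ BC
    C ↦ A  (constrained at step 1)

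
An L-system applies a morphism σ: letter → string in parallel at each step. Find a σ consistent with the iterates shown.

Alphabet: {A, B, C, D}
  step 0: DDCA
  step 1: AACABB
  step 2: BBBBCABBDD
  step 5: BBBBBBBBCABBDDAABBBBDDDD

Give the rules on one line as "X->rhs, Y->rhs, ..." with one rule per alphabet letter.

A->BB, B->D, C->CA, D->A

  step 1 ⇒ step 2: AACABB ⇒ BB·BB·CA·BB·D·D
    A ↦ BB
    B ↦ D
    C ↦ CA
  step 0 ⇒ step 1: DDCA ⇒ A·A·CA·BB
    D ↦ A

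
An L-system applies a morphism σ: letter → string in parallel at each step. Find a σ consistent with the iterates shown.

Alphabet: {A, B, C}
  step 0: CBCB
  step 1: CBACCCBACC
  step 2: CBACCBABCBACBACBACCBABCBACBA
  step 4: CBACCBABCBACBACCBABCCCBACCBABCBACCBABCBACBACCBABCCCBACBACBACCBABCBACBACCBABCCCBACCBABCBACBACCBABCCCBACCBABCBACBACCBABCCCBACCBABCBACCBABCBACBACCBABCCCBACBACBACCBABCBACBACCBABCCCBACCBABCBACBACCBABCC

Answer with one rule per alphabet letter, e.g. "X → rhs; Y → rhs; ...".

A->BAB, B->CC, C->CBA

  step 1 ⇒ step 2: CBACCCBACC ⇒ CBA·CC·BAB·CBA·CBA·CBA·CC·BAB·CBA·CBA
    A ↦ BAB
    B ↦ CC
    C ↦ CBA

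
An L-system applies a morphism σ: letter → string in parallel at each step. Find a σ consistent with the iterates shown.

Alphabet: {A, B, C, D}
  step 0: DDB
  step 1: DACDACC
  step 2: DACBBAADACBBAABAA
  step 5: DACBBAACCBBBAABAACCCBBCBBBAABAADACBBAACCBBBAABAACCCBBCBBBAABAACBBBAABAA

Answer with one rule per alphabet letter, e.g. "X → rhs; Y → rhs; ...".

A->B, B->C, C->BAA, D->DAC

  step 1 ⇒ step 2: DACDACC ⇒ DAC·B·BAA·DAC·B·BAA·BAA
    A ↦ B
    C ↦ BAA
    D ↦ DAC
  step 0 ⇒ step 1: DDB ⇒ DAC·DAC·C
    B ↦ C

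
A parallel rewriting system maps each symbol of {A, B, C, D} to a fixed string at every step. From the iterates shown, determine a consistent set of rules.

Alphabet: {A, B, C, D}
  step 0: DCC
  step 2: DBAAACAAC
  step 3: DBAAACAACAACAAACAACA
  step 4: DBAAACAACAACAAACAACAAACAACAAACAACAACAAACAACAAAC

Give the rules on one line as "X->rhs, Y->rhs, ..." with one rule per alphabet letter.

A->AAC, B->A, C->A, D->DB

  step 3 ⇒ step 4: DBAAACAACAACAAACAACA ⇒ DB·A·AAC·AAC·AAC·A·AAC·AAC·A·AAC·AAC·A·AAC·AAC·AAC·A·AAC·AAC·A·AAC
    A ↦ AAC
    B ↦ A
    C ↦ A
    D ↦ DB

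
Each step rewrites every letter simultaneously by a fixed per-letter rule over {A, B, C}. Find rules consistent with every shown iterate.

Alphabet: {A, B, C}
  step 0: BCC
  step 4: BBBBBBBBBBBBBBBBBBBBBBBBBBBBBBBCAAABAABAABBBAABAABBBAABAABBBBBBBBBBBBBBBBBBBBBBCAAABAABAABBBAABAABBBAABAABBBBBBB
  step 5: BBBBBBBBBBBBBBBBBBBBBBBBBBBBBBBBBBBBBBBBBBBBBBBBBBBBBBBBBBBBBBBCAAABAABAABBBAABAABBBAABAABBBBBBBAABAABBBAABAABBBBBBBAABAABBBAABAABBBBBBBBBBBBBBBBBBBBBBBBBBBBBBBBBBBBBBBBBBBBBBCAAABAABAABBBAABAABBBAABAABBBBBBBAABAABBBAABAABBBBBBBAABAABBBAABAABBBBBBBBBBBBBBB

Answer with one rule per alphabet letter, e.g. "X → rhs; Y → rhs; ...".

  step 4 ⇒ step 5: BBBBBBBBBBBBBBBBBBBBBBBBBBBBBBBCAAABAABAABBBAABAABBBAABAABBBBBBBBBBBBBBBBBBBBBBCAAABAABAABBBAABAABBBAABAABBBBBBB ⇒ BB·BB·BB·BB·BB·BB·BB·BB·BB·BB·BB·BB·BB·BB·BB·BB·BB·BB·BB·BB·BB·BB·BB·BB·BB·BB·BB·BB·BB·BB·BB·BCA·AAB·AAB·AAB·BB·AAB·AAB·BB·AAB·AAB·BB·BB·BB·AAB·AAB·BB·AAB·AAB·BB·BB·BB·AAB·AAB·BB·AAB·AAB·BB·BB·BB·BB·BB·BB·BB·BB·BB·BB·BB·BB·BB·BB·BB·BB·BB·BB·BB·BB·BB·BB·BCA·AAB·AAB·AAB·BB·AAB·AAB·BB·AAB·AAB·BB·BB·BB·AAB·AAB·BB·AAB·AAB·BB·BB·BB·AAB·AAB·BB·AAB·AAB·BB·BB·BB·BB·BB·BB·BB
    A ↦ AAB
    B ↦ BB
    C ↦ BCA

A->AAB, B->BB, C->BCA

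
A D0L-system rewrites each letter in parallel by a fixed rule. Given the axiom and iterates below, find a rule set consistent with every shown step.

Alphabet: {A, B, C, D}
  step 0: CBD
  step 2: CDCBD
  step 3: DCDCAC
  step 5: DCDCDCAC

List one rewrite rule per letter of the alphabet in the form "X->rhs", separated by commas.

A->CB, B->CA, C->D, D->C

  step 2 ⇒ step 3: CDCBD ⇒ D·C·D·CA·C
    B ↦ CA
    C ↦ D
    D ↦ C
    A ↦ CB  (constrained at step 3)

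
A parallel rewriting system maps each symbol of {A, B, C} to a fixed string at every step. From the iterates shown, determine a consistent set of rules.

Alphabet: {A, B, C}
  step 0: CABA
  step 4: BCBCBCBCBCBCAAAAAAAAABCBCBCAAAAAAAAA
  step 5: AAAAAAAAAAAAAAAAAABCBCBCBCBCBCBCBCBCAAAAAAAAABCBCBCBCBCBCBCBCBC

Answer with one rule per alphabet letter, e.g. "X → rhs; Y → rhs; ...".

A->BC, B->A, C->AA

  step 4 ⇒ step 5: BCBCBCBCBCBCAAAAAAAAABCBCBCAAAAAAAAA ⇒ A·AA·A·AA·A·AA·A·AA·A·AA·A·AA·BC·BC·BC·BC·BC·BC·BC·BC·BC·A·AA·A·AA·A·AA·BC·BC·BC·BC·BC·BC·BC·BC·BC
    A ↦ BC
    B ↦ A
    C ↦ AA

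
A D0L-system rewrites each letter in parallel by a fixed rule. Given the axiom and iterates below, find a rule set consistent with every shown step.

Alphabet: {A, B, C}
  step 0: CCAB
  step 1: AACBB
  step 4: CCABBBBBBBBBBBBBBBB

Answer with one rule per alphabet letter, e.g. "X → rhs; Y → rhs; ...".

A->C, B->BB, C->A

  step 0 ⇒ step 1: CCAB ⇒ A·A·C·BB
    A ↦ C
    B ↦ BB
    C ↦ A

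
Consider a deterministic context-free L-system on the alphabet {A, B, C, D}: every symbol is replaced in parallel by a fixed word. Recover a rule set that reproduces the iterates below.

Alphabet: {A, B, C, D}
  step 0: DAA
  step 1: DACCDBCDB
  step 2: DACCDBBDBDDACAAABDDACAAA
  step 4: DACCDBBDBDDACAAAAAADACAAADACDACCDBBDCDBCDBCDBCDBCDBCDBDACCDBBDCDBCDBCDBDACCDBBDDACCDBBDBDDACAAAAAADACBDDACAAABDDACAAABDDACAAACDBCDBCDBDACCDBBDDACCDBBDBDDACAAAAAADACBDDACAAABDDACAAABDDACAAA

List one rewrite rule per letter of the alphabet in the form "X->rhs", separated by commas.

A->CDB, B->AAA, C->BD, D->DAC

  step 1 ⇒ step 2: DACCDBCDB ⇒ DAC·CDB·BD·BD·DAC·AAA·BD·DAC·AAA
    A ↦ CDB
    B ↦ AAA
    C ↦ BD
    D ↦ DAC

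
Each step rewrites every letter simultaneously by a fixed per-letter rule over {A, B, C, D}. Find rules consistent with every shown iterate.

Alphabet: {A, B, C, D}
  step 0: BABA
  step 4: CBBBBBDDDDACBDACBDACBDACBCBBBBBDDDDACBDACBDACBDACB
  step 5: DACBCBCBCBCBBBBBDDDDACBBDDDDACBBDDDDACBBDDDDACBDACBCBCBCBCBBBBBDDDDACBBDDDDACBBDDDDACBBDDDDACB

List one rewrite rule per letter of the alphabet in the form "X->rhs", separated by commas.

A->DDD, B->CB, C->DA, D->B

  step 4 ⇒ step 5: CBBBBBDDDDACBDACBDACBDACBCBBBBBDDDDACBDACBDACBDACB ⇒ DA·CB·CB·CB·CB·CB·B·B·B·B·DDD·DA·CB·B·DDD·DA·CB·B·DDD·DA·CB·B·DDD·DA·CB·DA·CB·CB·CB·CB·CB·B·B·B·B·DDD·DA·CB·B·DDD·DA·CB·B·DDD·DA·CB·B·DDD·DA·CB
    A ↦ DDD
    B ↦ CB
    C ↦ DA
    D ↦ B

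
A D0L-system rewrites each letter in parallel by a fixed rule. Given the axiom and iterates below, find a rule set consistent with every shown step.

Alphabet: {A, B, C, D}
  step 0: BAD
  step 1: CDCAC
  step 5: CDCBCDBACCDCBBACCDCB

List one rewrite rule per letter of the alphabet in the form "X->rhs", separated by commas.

  step 0 ⇒ step 1: BAD ⇒ CD·C·AC
    A ↦ C
    B ↦ CD
    D ↦ AC
    C ↦ B  (constrained at step 1)

A->C, B->CD, C->B, D->AC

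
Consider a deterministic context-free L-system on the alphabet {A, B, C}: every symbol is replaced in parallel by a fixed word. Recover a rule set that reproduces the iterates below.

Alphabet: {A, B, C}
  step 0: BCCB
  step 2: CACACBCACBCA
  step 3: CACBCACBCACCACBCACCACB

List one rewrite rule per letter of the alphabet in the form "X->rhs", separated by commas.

A->CB, B->C, C->CA

  step 2 ⇒ step 3: CACACBCACBCA ⇒ CA·CB·CA·CB·CA·C·CA·CB·CA·C·CA·CB
    A ↦ CB
    B ↦ C
    C ↦ CA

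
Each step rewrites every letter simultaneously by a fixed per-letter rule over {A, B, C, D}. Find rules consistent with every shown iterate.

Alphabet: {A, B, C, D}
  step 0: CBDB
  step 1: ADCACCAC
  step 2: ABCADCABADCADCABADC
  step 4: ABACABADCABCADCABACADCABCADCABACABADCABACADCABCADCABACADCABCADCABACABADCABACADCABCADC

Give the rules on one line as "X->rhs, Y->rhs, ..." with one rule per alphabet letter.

  step 1 ⇒ step 2: ADCACCAC ⇒ AB·C·ADC·AB·ADC·ADC·AB·ADC
    A ↦ AB
    C ↦ ADC
    D ↦ C
  step 0 ⇒ step 1: CBDB ⇒ ADC·AC·C·AC
    B ↦ AC

A->AB, B->AC, C->ADC, D->C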